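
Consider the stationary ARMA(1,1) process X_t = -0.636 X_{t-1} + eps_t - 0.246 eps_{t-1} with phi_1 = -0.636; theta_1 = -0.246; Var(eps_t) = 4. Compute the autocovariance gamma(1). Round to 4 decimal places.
\gamma(1) = -6.8513

Multiply the model equation by X_{t-k} and take expectations. With theta_0 = psi_0 = 1 and psi_j the MA(infinity) weights, this gives
  gamma(k) - sum_i phi_i gamma(k-i) = c_k,
  c_k = sigma^2 * sum_{j=k..q} theta_j psi_{j-k}   (c_k = 0 for k > q),
using gamma(-m) = gamma(m).
psi-weights needed (psi_j = theta_j + sum_i phi_i psi_{j-i}):
  psi_1 = theta_1 + phi_1 = -0.246 + (-0.636) = -0.882
Right-hand sides:
  c_0 = sigma^2 (1 + theta_1 psi_1) = 4 * (1 + (-0.246)(-0.882)) = 4 * 1.216972 = 4.867888
  c_1 = sigma^2 theta_1 = 4 * (-0.246) = -0.984
  c_2 = 0
Equations for k = 0 and k = 1 (AR order 1):
  gamma(0) = phi_1 gamma(1) + c_0
  gamma(1) = phi_1 gamma(0) + c_1
Substituting the second into the first: gamma(0) (1 - phi_1^2) = c_0 + phi_1 c_1, so
  gamma(0) = (c_0 + phi_1 c_1) / (1 - phi_1^2) = (4.867888 + (-0.636)(-0.984)) / (1 - (-0.636)^2) = 5.493712 / 0.595504 = 9.225315.
  gamma(1) = phi_1 gamma(0) + c_1 = (-0.636)(9.225315) + (-0.984) = -6.8513.
Therefore gamma(1) = -6.8513 (to 4 decimal places).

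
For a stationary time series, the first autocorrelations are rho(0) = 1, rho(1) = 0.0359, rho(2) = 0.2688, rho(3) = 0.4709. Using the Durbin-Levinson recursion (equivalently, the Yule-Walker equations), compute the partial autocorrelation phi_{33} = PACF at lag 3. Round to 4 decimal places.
\phi_{33} = 0.4900

The PACF at lag k is phi_{kk}, the last component of the solution
to the Yule-Walker system G_k phi = r_k where
  (G_k)_{ij} = rho(|i - j|), (r_k)_i = rho(i), i,j = 1..k.
Equivalently, Durbin-Levinson gives phi_{kk} iteratively:
  phi_{11} = rho(1)
  phi_{kk} = [rho(k) - sum_{j=1..k-1} phi_{k-1,j} rho(k-j)]
            / [1 - sum_{j=1..k-1} phi_{k-1,j} rho(j)],
  phi_{k,j} = phi_{k-1,j} - phi_{kk} phi_{k-1,k-j},  j = 1..k-1.
Step k = 1:
  phi_11 = rho(1) = 0.0359.
Step k = 2:
  phi_22 = [rho(2) - phi_11 rho(1)] / [1 - phi_11 rho(1)] = [0.2688 - (0.0359)(0.0359)] / [1 - (0.0359)(0.0359)]
         = 0.26751119 / 0.99871119 = 0.267856.
  Update: phi_21 = phi_11 - phi_22 phi_11 = 0.0359 - (0.267856)(0.0359) = 0.026284.
Step k = 3:
  phi_33 = [rho(3) - phi_21 rho(2) - phi_22 rho(1)] / [1 - phi_21 rho(1) - phi_22 rho(2)]
    numerator   = 0.4709 - (0.026284)(0.2688) - (0.267856)(0.0359) = 0.45421883
    denominator = 1 - (0.026284)(0.0359) - (0.267856)(0.2688) = 0.9270566
  phi_33 = 0.45421883 / 0.9270566 = 0.49.
Therefore phi_{33} = 0.4900.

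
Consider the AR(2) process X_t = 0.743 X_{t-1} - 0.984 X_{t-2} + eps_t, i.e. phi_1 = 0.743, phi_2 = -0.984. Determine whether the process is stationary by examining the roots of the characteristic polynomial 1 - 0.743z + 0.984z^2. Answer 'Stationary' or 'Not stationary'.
\text{Stationary}

The AR(p) characteristic polynomial is P(z) = 1 - 0.743z + 0.984z^2.
Stationarity requires all roots to lie outside the unit circle, i.e. |z| > 1 for every root.
Set 1 + (-0.743) z + (0.984) z^2 = 0, i.e. a z^2 + b z + c = 0 with a = 0.984, b = -0.743, c = 1.
Discriminant D = b^2 - 4ac = (-0.743)^2 - 4*(0.984)*1 = 0.552049 - (3.936) = -3.383951.
D < 0, so the roots are the complex-conjugate pair z = (-b +/- i sqrt(-D)) / (2a) = 0.3775 +/- 0.9347i.
For a conjugate pair |z|^2 = z * conj(z) = (product of roots) = c/a = 1/(0.984) = 1.01626, so |z| = sqrt(1.01626) = 1.0081 for both roots.
Moduli of all roots: 1.0081, 1.0081.
All moduli strictly greater than 1? Yes.
Verdict: Stationary.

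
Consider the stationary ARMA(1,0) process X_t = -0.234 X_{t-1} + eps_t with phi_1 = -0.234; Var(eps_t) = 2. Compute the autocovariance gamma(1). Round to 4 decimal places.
\gamma(1) = -0.4951

Multiply the model equation by X_{t-k} and take expectations. With theta_0 = psi_0 = 1 and psi_j the MA(infinity) weights, this gives
  gamma(k) - sum_i phi_i gamma(k-i) = c_k,
  c_k = sigma^2 * sum_{j=k..q} theta_j psi_{j-k}   (c_k = 0 for k > q),
using gamma(-m) = gamma(m).
Pure AR (q = 0): c_0 = sigma^2 = 2, c_k = 0 for k >= 1.
Equations for k = 0 and k = 1 (AR order 1):
  gamma(0) = phi_1 gamma(1) + c_0
  gamma(1) = phi_1 gamma(0) + c_1
Substituting the second into the first: gamma(0) (1 - phi_1^2) = c_0 + phi_1 c_1, so
  gamma(0) = c_0 / (1 - phi_1^2) = 2 / (1 - (-0.234)^2) = 2 / 0.945244 = 2.115856.
  gamma(1) = phi_1 gamma(0) = (-0.234)(2.115856) = -0.49511.
Therefore gamma(1) = -0.4951 (to 4 decimal places).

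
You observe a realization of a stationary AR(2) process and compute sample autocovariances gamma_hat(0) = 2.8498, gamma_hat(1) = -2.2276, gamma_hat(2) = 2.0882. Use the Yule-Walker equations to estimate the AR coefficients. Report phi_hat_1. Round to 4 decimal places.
\hat\phi_{1} = -0.5370

The Yule-Walker equations for an AR(p) process read, in matrix form,
  Gamma_p phi = r_p,   with   (Gamma_p)_{ij} = gamma(|i - j|),
                       (r_p)_i = gamma(i),   i,j = 1..p.
Substitute the sample gammas (Toeplitz matrix and right-hand side of size 2):
  Gamma_p = [[2.8498, -2.2276], [-2.2276, 2.8498]]
  r_p     = [-2.2276, 2.0882]
Written out:
  2.8498 phi_1 - 2.2276 phi_2 = -2.2276
  -2.2276 phi_1 + 2.8498 phi_2 = 2.0882
Solve by Cramer's rule:
  det = gamma(0)^2 - gamma(1)^2 = (2.8498)^2 - (-2.2276)^2 = 8.12136004 - 4.96220176 = 3.15915828
  phi_hat_1 = [gamma(1) gamma(0) - gamma(1) gamma(2)] / det = [(-2.2276)(2.8498) - (-2.2276)(2.0882)] / 3.15915828 = -1.69654016 / 3.15915828 = -0.537
  phi_hat_2 = [gamma(0) gamma(2) - gamma(1)^2] / det = [(2.8498)(2.0882) - (-2.2276)^2] / 3.15915828 = 0.9887506 / 3.15915828 = 0.313
So phi_hat = [-0.5370, 0.3130].
Therefore phi_hat_1 = -0.5370.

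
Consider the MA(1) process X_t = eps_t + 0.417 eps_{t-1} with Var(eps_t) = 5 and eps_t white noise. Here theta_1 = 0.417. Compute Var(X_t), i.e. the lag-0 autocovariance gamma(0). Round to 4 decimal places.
\gamma(0) = 5.8694

For an MA(q) process X_t = eps_t + sum_i theta_i eps_{t-i} with
Var(eps_t) = sigma^2, the variance is
  gamma(0) = sigma^2 * (1 + sum_i theta_i^2).
  sum_i theta_i^2 = (0.417)^2 = 0.173889.
  gamma(0) = 5 * (1 + 0.173889) = 5 * 1.173889 = 5.869445, which rounds to 5.8694.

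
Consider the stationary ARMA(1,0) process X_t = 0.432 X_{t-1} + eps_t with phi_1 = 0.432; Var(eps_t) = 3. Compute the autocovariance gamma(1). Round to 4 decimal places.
\gamma(1) = 1.5934

Multiply the model equation by X_{t-k} and take expectations. With theta_0 = psi_0 = 1 and psi_j the MA(infinity) weights, this gives
  gamma(k) - sum_i phi_i gamma(k-i) = c_k,
  c_k = sigma^2 * sum_{j=k..q} theta_j psi_{j-k}   (c_k = 0 for k > q),
using gamma(-m) = gamma(m).
Pure AR (q = 0): c_0 = sigma^2 = 3, c_k = 0 for k >= 1.
Equations for k = 0 and k = 1 (AR order 1):
  gamma(0) = phi_1 gamma(1) + c_0
  gamma(1) = phi_1 gamma(0) + c_1
Substituting the second into the first: gamma(0) (1 - phi_1^2) = c_0 + phi_1 c_1, so
  gamma(0) = c_0 / (1 - phi_1^2) = 3 / (1 - (0.432)^2) = 3 / 0.813376 = 3.688331.
  gamma(1) = phi_1 gamma(0) = (0.432)(3.688331) = 1.593359.
Therefore gamma(1) = 1.5934 (to 4 decimal places).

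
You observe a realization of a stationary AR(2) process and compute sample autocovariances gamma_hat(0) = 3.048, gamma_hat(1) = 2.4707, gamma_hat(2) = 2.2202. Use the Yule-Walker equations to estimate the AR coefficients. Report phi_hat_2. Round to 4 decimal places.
\hat\phi_{2} = 0.2080

The Yule-Walker equations for an AR(p) process read, in matrix form,
  Gamma_p phi = r_p,   with   (Gamma_p)_{ij} = gamma(|i - j|),
                       (r_p)_i = gamma(i),   i,j = 1..p.
Substitute the sample gammas (Toeplitz matrix and right-hand side of size 2):
  Gamma_p = [[3.048, 2.4707], [2.4707, 3.048]]
  r_p     = [2.4707, 2.2202]
Written out:
  3.048 phi_1 + 2.4707 phi_2 = 2.4707
  2.4707 phi_1 + 3.048 phi_2 = 2.2202
Solve by Cramer's rule:
  det = gamma(0)^2 - gamma(1)^2 = (3.048)^2 - (2.4707)^2 = 9.290304 - 6.10435849 = 3.18594551
  phi_hat_1 = [gamma(1) gamma(0) - gamma(1) gamma(2)] / det = [(2.4707)(3.048) - (2.4707)(2.2202)] / 3.18594551 = 2.04524546 / 3.18594551 = 0.642
  phi_hat_2 = [gamma(0) gamma(2) - gamma(1)^2] / det = [(3.048)(2.2202) - (2.4707)^2] / 3.18594551 = 0.66281111 / 3.18594551 = 0.208
So phi_hat = [0.6420, 0.2080].
Therefore phi_hat_2 = 0.2080.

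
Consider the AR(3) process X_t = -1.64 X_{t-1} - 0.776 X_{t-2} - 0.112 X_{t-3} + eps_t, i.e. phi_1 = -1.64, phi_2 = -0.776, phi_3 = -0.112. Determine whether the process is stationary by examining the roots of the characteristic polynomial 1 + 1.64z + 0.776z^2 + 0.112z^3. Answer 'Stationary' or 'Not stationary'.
\text{Stationary}

The AR(p) characteristic polynomial is P(z) = 1 + 1.64z + 0.776z^2 + 0.112z^3.
Stationarity requires all roots to lie outside the unit circle, i.e. |z| > 1 for every root.
Degree 3: look for a simple real root z0 first, then factor out (1 - z/z0) and solve the remaining quadratic.
Testing z0 = -2.5: P(-2.5) = 1 + (1.64)(-2.5) + (0.776)(-2.5)^2 + (0.112)(-2.5)^3
  = 1 + (-4.1) + (4.85) + (-1.75) = 0.  So z_0 = -2.5 is a root, |z_0| = 2.5.
Divide out the factor (1 + 0.4 z) = (1 - z/z0) (since 1/z0 = -0.4):
  P(z) = (1 + 0.4 z)(1 + (1.24) z + (0.28) z^2)
  [check: z-coef 1.24 - (-0.4) = 1.64; z^2-coef 0.28 - (-0.4)(1.24) = 0.776; z^3-coef -(-0.4)(0.28) = 0.112.]
Remaining roots from the quadratic factor 1 + (1.24) z + (0.28) z^2:
  Set 1 + (1.24) z + (0.28) z^2 = 0, i.e. a z^2 + b z + c = 0 with a = 0.28, b = 1.24, c = 1.
  Discriminant D = b^2 - 4ac = (1.24)^2 - 4*(0.28)*1 = 1.5376 - (1.12) = 0.4176.
  D >= 0, so the roots are real: z = (-b +/- sqrt(D)) / (2a) = (-1.24 +/- 0.64622) / (0.56).
    z_1 = (-1.24 + 0.64622) / (0.56) = -1.0603,   |z_1| = 1.0603.
    z_2 = (-1.24 - 0.64622) / (0.56) = -3.3682,   |z_2| = 3.3682.
Moduli of all roots: 2.5000, 1.0603, 3.3682.
All moduli strictly greater than 1? Yes.
Verdict: Stationary.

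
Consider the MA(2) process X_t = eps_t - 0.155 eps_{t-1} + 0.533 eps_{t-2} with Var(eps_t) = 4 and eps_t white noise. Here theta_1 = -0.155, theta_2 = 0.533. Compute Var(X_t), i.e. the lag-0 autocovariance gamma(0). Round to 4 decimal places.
\gamma(0) = 5.2325

For an MA(q) process X_t = eps_t + sum_i theta_i eps_{t-i} with
Var(eps_t) = sigma^2, the variance is
  gamma(0) = sigma^2 * (1 + sum_i theta_i^2).
  sum_i theta_i^2 = (-0.155)^2 + (0.533)^2 = 0.024025 + 0.284089 = 0.308114.
  gamma(0) = 4 * (1 + 0.308114) = 4 * 1.308114 = 5.232456, which rounds to 5.2325.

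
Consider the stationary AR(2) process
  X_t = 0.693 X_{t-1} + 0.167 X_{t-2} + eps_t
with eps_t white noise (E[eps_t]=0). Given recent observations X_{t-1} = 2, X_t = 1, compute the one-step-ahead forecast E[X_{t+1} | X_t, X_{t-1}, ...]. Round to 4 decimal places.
E[X_{t+1} \mid \mathcal F_t] = 1.0270

For an AR(p) model X_t = c + sum_i phi_i X_{t-i} + eps_t, the
one-step-ahead conditional mean is
  E[X_{t+1} | X_t, ...] = c + sum_i phi_i X_{t+1-i}.
Substitute known values:
  E[X_{t+1} | ...] = (0.693) * (1) + (0.167) * (2)
                   = 1.0270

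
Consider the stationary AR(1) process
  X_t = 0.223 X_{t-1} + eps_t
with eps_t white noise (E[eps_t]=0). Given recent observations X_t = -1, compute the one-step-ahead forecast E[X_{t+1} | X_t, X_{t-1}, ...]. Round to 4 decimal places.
E[X_{t+1} \mid \mathcal F_t] = -0.2230

For an AR(p) model X_t = c + sum_i phi_i X_{t-i} + eps_t, the
one-step-ahead conditional mean is
  E[X_{t+1} | X_t, ...] = c + sum_i phi_i X_{t+1-i}.
Substitute known values:
  E[X_{t+1} | ...] = (0.223) * (-1)
                   = -0.2230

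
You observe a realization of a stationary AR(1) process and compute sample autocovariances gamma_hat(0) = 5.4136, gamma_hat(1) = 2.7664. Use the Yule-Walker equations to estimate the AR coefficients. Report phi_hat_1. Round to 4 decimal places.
\hat\phi_{1} = 0.5110

The Yule-Walker equations for an AR(p) process read, in matrix form,
  Gamma_p phi = r_p,   with   (Gamma_p)_{ij} = gamma(|i - j|),
                       (r_p)_i = gamma(i),   i,j = 1..p.
Substitute the sample gammas (Toeplitz matrix and right-hand side of size 1):
  Gamma_p = [[5.4136]]
  r_p     = [2.7664]
With p = 1 this is the single equation gamma(0) phi_1 = gamma(1):
  phi_hat_1 = gamma(1) / gamma(0) = 2.7664 / 5.4136 = 0.5110.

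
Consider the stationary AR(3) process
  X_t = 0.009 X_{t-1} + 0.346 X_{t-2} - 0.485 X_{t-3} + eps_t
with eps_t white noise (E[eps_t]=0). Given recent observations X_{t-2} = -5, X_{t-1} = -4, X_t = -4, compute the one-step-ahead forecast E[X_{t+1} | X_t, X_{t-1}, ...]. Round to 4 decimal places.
E[X_{t+1} \mid \mathcal F_t] = 1.0050

For an AR(p) model X_t = c + sum_i phi_i X_{t-i} + eps_t, the
one-step-ahead conditional mean is
  E[X_{t+1} | X_t, ...] = c + sum_i phi_i X_{t+1-i}.
Substitute known values:
  E[X_{t+1} | ...] = (0.009) * (-4) + (0.346) * (-4) + (-0.485) * (-5)
                   = 1.0050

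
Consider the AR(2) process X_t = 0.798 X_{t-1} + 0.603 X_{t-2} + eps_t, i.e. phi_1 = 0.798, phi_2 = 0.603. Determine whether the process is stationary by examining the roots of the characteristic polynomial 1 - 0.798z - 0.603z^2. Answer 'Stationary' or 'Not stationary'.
\text{Not stationary}

The AR(p) characteristic polynomial is P(z) = 1 - 0.798z - 0.603z^2.
Stationarity requires all roots to lie outside the unit circle, i.e. |z| > 1 for every root.
Set 1 + (-0.798) z + (-0.603) z^2 = 0, i.e. a z^2 + b z + c = 0 with a = -0.603, b = -0.798, c = 1.
Discriminant D = b^2 - 4ac = (-0.798)^2 - 4*(-0.603)*1 = 0.636804 - (-2.412) = 3.048804.
D >= 0, so the roots are real: z = (-b +/- sqrt(D)) / (2a) = (0.798 +/- 1.746082) / (-1.206).
  z_1 = (0.798 + 1.746082) / (-1.206) = -2.1095,   |z_1| = 2.1095.
  z_2 = (0.798 - 1.746082) / (-1.206) = 0.7861,   |z_2| = 0.7861.
Moduli of all roots: 2.1095, 0.7861.
All moduli strictly greater than 1? No.
Verdict: Not stationary.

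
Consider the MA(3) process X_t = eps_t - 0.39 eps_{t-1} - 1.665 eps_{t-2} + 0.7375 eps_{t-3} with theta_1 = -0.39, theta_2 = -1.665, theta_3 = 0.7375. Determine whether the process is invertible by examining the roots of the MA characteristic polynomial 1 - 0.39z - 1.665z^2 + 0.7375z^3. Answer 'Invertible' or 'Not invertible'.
\text{Not invertible}

The MA(q) characteristic polynomial is P(z) = 1 - 0.39z - 1.665z^2 + 0.7375z^3.
Invertibility requires all roots to lie outside the unit circle, i.e. |z| > 1 for every root.
Degree 3: look for a simple real root z0 first, then factor out (1 - z/z0) and solve the remaining quadratic.
Testing z0 = 0.8: P(0.8) = 1 + (-0.39)(0.8) + (-1.665)(0.8)^2 + (0.7375)(0.8)^3
  = 1 + (-0.312) + (-1.0656) + (0.3776) = 0.  So z_0 = 0.8 is a root, |z_0| = 0.8.
Divide out the factor (1 - 1.25 z) = (1 - z/z0) (since 1/z0 = 1.25):
  P(z) = (1 - 1.25 z)(1 + (0.86) z + (-0.59) z^2)
  [check: z-coef 0.86 - (1.25) = -0.39; z^2-coef -0.59 - (1.25)(0.86) = -1.665; z^3-coef -(1.25)(-0.59) = 0.7375.]
Remaining roots from the quadratic factor 1 + (0.86) z + (-0.59) z^2:
  Set 1 + (0.86) z + (-0.59) z^2 = 0, i.e. a z^2 + b z + c = 0 with a = -0.59, b = 0.86, c = 1.
  Discriminant D = b^2 - 4ac = (0.86)^2 - 4*(-0.59)*1 = 0.7396 - (-2.36) = 3.0996.
  D >= 0, so the roots are real: z = (-b +/- sqrt(D)) / (2a) = (-0.86 +/- 1.760568) / (-1.18).
    z_1 = (-0.86 + 1.760568) / (-1.18) = -0.7632,   |z_1| = 0.7632.
    z_2 = (-0.86 - 1.760568) / (-1.18) = 2.2208,   |z_2| = 2.2208.
Moduli of all roots: 0.8000, 0.7632, 2.2208.
All moduli strictly greater than 1? No.
Verdict: Not invertible.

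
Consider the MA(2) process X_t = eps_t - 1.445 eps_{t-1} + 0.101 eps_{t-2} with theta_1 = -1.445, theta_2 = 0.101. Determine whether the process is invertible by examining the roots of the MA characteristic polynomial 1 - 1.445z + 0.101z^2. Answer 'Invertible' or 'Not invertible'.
\text{Not invertible}

The MA(q) characteristic polynomial is P(z) = 1 - 1.445z + 0.101z^2.
Invertibility requires all roots to lie outside the unit circle, i.e. |z| > 1 for every root.
Set 1 + (-1.445) z + (0.101) z^2 = 0, i.e. a z^2 + b z + c = 0 with a = 0.101, b = -1.445, c = 1.
Discriminant D = b^2 - 4ac = (-1.445)^2 - 4*(0.101)*1 = 2.088025 - (0.404) = 1.684025.
D >= 0, so the roots are real: z = (-b +/- sqrt(D)) / (2a) = (1.445 +/- 1.2977) / (0.202).
  z_1 = (1.445 + 1.2977) / (0.202) = 13.5777,   |z_1| = 13.5777.
  z_2 = (1.445 - 1.2977) / (0.202) = 0.7292,   |z_2| = 0.7292.
Moduli of all roots: 13.5777, 0.7292.
All moduli strictly greater than 1? No.
Verdict: Not invertible.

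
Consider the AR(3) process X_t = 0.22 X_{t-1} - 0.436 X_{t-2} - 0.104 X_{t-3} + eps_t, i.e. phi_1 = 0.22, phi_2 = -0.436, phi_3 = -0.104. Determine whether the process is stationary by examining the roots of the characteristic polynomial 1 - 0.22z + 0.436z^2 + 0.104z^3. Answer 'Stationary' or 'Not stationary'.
\text{Stationary}

The AR(p) characteristic polynomial is P(z) = 1 - 0.22z + 0.436z^2 + 0.104z^3.
Stationarity requires all roots to lie outside the unit circle, i.e. |z| > 1 for every root.
Degree 3: look for a simple real root z0 first, then factor out (1 - z/z0) and solve the remaining quadratic.
Testing z0 = -5: P(-5) = 1 + (-0.22)(-5) + (0.436)(-5)^2 + (0.104)(-5)^3
  = 1 + (1.1) + (10.9) + (-13) = 0.  So z_0 = -5 is a root, |z_0| = 5.
Divide out the factor (1 + 0.2 z) = (1 - z/z0) (since 1/z0 = -0.2):
  P(z) = (1 + 0.2 z)(1 + (-0.42) z + (0.52) z^2)
  [check: z-coef -0.42 - (-0.2) = -0.22; z^2-coef 0.52 - (-0.2)(-0.42) = 0.436; z^3-coef -(-0.2)(0.52) = 0.104.]
Remaining roots from the quadratic factor 1 + (-0.42) z + (0.52) z^2:
  Set 1 + (-0.42) z + (0.52) z^2 = 0, i.e. a z^2 + b z + c = 0 with a = 0.52, b = -0.42, c = 1.
  Discriminant D = b^2 - 4ac = (-0.42)^2 - 4*(0.52)*1 = 0.1764 - (2.08) = -1.9036.
  D < 0, so the roots are the complex-conjugate pair z = (-b +/- i sqrt(-D)) / (2a) = 0.4038 +/- 1.3266i.
  For a conjugate pair |z|^2 = z * conj(z) = (product of roots) = c/a = 1/(0.52) = 1.923077, so |z| = sqrt(1.923077) = 1.3868 for both roots.
Moduli of all roots: 5.0000, 1.3868, 1.3868.
All moduli strictly greater than 1? Yes.
Verdict: Stationary.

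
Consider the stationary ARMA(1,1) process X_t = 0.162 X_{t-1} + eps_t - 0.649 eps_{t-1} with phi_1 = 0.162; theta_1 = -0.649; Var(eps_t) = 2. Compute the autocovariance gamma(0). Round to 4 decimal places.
\gamma(0) = 2.4871

Multiply the model equation by X_{t-k} and take expectations. With theta_0 = psi_0 = 1 and psi_j the MA(infinity) weights, this gives
  gamma(k) - sum_i phi_i gamma(k-i) = c_k,
  c_k = sigma^2 * sum_{j=k..q} theta_j psi_{j-k}   (c_k = 0 for k > q),
using gamma(-m) = gamma(m).
psi-weights needed (psi_j = theta_j + sum_i phi_i psi_{j-i}):
  psi_1 = theta_1 + phi_1 = -0.649 + (0.162) = -0.487
Right-hand sides:
  c_0 = sigma^2 (1 + theta_1 psi_1) = 2 * (1 + (-0.649)(-0.487)) = 2 * 1.316063 = 2.632126
  c_1 = sigma^2 theta_1 = 2 * (-0.649) = -1.298
  c_2 = 0
Equations for k = 0 and k = 1 (AR order 1):
  gamma(0) = phi_1 gamma(1) + c_0
  gamma(1) = phi_1 gamma(0) + c_1
Substituting the second into the first: gamma(0) (1 - phi_1^2) = c_0 + phi_1 c_1, so
  gamma(0) = (c_0 + phi_1 c_1) / (1 - phi_1^2) = (2.632126 + (0.162)(-1.298)) / (1 - (0.162)^2) = 2.42185 / 0.973756 = 2.487122.
Therefore gamma(0) = 2.4871 (to 4 decimal places).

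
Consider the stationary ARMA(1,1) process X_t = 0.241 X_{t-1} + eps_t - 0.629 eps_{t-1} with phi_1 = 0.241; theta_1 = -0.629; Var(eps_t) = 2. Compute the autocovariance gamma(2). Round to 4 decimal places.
\gamma(2) = -0.1685

Multiply the model equation by X_{t-k} and take expectations. With theta_0 = psi_0 = 1 and psi_j the MA(infinity) weights, this gives
  gamma(k) - sum_i phi_i gamma(k-i) = c_k,
  c_k = sigma^2 * sum_{j=k..q} theta_j psi_{j-k}   (c_k = 0 for k > q),
using gamma(-m) = gamma(m).
psi-weights needed (psi_j = theta_j + sum_i phi_i psi_{j-i}):
  psi_1 = theta_1 + phi_1 = -0.629 + (0.241) = -0.388
Right-hand sides:
  c_0 = sigma^2 (1 + theta_1 psi_1) = 2 * (1 + (-0.629)(-0.388)) = 2 * 1.244052 = 2.488104
  c_1 = sigma^2 theta_1 = 2 * (-0.629) = -1.258
  c_2 = 0
Equations for k = 0 and k = 1 (AR order 1):
  gamma(0) = phi_1 gamma(1) + c_0
  gamma(1) = phi_1 gamma(0) + c_1
Substituting the second into the first: gamma(0) (1 - phi_1^2) = c_0 + phi_1 c_1, so
  gamma(0) = (c_0 + phi_1 c_1) / (1 - phi_1^2) = (2.488104 + (0.241)(-1.258)) / (1 - (0.241)^2) = 2.184926 / 0.941919 = 2.319654.
  gamma(1) = phi_1 gamma(0) + c_1 = (0.241)(2.319654) + (-1.258) = -0.698963.
For k = 2 (> q): gamma(2) = phi_1 gamma(1) = (0.241)(-0.698963) = -0.16845.
Therefore gamma(2) = -0.1685 (to 4 decimal places).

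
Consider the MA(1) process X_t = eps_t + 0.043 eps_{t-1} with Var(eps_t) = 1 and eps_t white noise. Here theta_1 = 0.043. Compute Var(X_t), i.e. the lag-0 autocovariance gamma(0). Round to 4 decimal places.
\gamma(0) = 1.0018

For an MA(q) process X_t = eps_t + sum_i theta_i eps_{t-i} with
Var(eps_t) = sigma^2, the variance is
  gamma(0) = sigma^2 * (1 + sum_i theta_i^2).
  sum_i theta_i^2 = (0.043)^2 = 0.001849.
  gamma(0) = 1 * (1 + 0.001849) = 1 * 1.001849 = 1.001849, which rounds to 1.0018.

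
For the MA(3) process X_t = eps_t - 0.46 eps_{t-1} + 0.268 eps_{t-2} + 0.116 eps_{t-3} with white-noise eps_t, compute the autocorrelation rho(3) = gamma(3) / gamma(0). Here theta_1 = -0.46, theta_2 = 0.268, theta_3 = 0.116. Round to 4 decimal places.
\rho(3) = 0.0894

For an MA(q) process with theta_0 = 1, the autocovariance is
  gamma(k) = sigma^2 * sum_{i=0..q-k} theta_i * theta_{i+k},
and rho(k) = gamma(k) / gamma(0). Sigma^2 cancels.
  numerator   = (1)*(0.116) = 0.116.
  denominator = (1)^2 + (-0.46)^2 + (0.268)^2 + (0.116)^2 = 1.29688.
  rho(3) = 0.116 / 1.29688 = 0.0894.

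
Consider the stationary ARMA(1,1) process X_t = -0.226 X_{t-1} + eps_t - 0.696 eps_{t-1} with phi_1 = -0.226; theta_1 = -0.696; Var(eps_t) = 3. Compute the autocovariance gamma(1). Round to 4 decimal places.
\gamma(1) = -3.3734

Multiply the model equation by X_{t-k} and take expectations. With theta_0 = psi_0 = 1 and psi_j the MA(infinity) weights, this gives
  gamma(k) - sum_i phi_i gamma(k-i) = c_k,
  c_k = sigma^2 * sum_{j=k..q} theta_j psi_{j-k}   (c_k = 0 for k > q),
using gamma(-m) = gamma(m).
psi-weights needed (psi_j = theta_j + sum_i phi_i psi_{j-i}):
  psi_1 = theta_1 + phi_1 = -0.696 + (-0.226) = -0.922
Right-hand sides:
  c_0 = sigma^2 (1 + theta_1 psi_1) = 3 * (1 + (-0.696)(-0.922)) = 3 * 1.641712 = 4.925136
  c_1 = sigma^2 theta_1 = 3 * (-0.696) = -2.088
  c_2 = 0
Equations for k = 0 and k = 1 (AR order 1):
  gamma(0) = phi_1 gamma(1) + c_0
  gamma(1) = phi_1 gamma(0) + c_1
Substituting the second into the first: gamma(0) (1 - phi_1^2) = c_0 + phi_1 c_1, so
  gamma(0) = (c_0 + phi_1 c_1) / (1 - phi_1^2) = (4.925136 + (-0.226)(-2.088)) / (1 - (-0.226)^2) = 5.397024 / 0.948924 = 5.68752.
  gamma(1) = phi_1 gamma(0) + c_1 = (-0.226)(5.68752) + (-2.088) = -3.373379.
Therefore gamma(1) = -3.3734 (to 4 decimal places).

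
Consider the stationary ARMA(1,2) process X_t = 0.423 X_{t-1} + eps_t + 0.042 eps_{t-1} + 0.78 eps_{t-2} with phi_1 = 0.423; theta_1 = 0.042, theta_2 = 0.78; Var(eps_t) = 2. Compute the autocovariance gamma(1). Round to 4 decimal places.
\gamma(1) = 2.8212

Multiply the model equation by X_{t-k} and take expectations. With theta_0 = psi_0 = 1 and psi_j the MA(infinity) weights, this gives
  gamma(k) - sum_i phi_i gamma(k-i) = c_k,
  c_k = sigma^2 * sum_{j=k..q} theta_j psi_{j-k}   (c_k = 0 for k > q),
using gamma(-m) = gamma(m).
psi-weights needed (psi_j = theta_j + sum_i phi_i psi_{j-i}):
  psi_1 = theta_1 + phi_1 = 0.042 + (0.423) = 0.465
  psi_2 = theta_2 + phi_1 psi_1 = 0.78 + (0.423)(0.465) = 0.976695
Right-hand sides:
  c_0 = sigma^2 (1 + theta_1 psi_1 + theta_2 psi_2) = 2 * (1 + (0.042)(0.465) + (0.78)(0.976695)) = 2 * 1.781352 = 3.562704
  c_1 = sigma^2 (theta_1 + theta_2 psi_1) = 2 * (0.042 + (0.78)(0.465)) = 0.8094
  c_2 = sigma^2 theta_2 = 2 * (0.78) = 1.56
Equations for k = 0 and k = 1 (AR order 1):
  gamma(0) = phi_1 gamma(1) + c_0
  gamma(1) = phi_1 gamma(0) + c_1
Substituting the second into the first: gamma(0) (1 - phi_1^2) = c_0 + phi_1 c_1, so
  gamma(0) = (c_0 + phi_1 c_1) / (1 - phi_1^2) = (3.562704 + (0.423)(0.8094)) / (1 - (0.423)^2) = 3.90508 / 0.821071 = 4.756081.
  gamma(1) = phi_1 gamma(0) + c_1 = (0.423)(4.756081) + (0.8094) = 2.821222.
Therefore gamma(1) = 2.8212 (to 4 decimal places).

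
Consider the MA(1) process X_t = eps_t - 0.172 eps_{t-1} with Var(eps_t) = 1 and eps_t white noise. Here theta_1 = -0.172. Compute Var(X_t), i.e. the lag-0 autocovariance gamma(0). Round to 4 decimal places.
\gamma(0) = 1.0296

For an MA(q) process X_t = eps_t + sum_i theta_i eps_{t-i} with
Var(eps_t) = sigma^2, the variance is
  gamma(0) = sigma^2 * (1 + sum_i theta_i^2).
  sum_i theta_i^2 = (-0.172)^2 = 0.029584.
  gamma(0) = 1 * (1 + 0.029584) = 1 * 1.029584 = 1.029584, which rounds to 1.0296.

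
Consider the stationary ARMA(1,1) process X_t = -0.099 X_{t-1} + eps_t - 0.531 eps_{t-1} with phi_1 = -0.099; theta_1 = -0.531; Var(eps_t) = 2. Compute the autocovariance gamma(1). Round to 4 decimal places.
\gamma(1) = -1.3394

Multiply the model equation by X_{t-k} and take expectations. With theta_0 = psi_0 = 1 and psi_j the MA(infinity) weights, this gives
  gamma(k) - sum_i phi_i gamma(k-i) = c_k,
  c_k = sigma^2 * sum_{j=k..q} theta_j psi_{j-k}   (c_k = 0 for k > q),
using gamma(-m) = gamma(m).
psi-weights needed (psi_j = theta_j + sum_i phi_i psi_{j-i}):
  psi_1 = theta_1 + phi_1 = -0.531 + (-0.099) = -0.63
Right-hand sides:
  c_0 = sigma^2 (1 + theta_1 psi_1) = 2 * (1 + (-0.531)(-0.63)) = 2 * 1.33453 = 2.66906
  c_1 = sigma^2 theta_1 = 2 * (-0.531) = -1.062
  c_2 = 0
Equations for k = 0 and k = 1 (AR order 1):
  gamma(0) = phi_1 gamma(1) + c_0
  gamma(1) = phi_1 gamma(0) + c_1
Substituting the second into the first: gamma(0) (1 - phi_1^2) = c_0 + phi_1 c_1, so
  gamma(0) = (c_0 + phi_1 c_1) / (1 - phi_1^2) = (2.66906 + (-0.099)(-1.062)) / (1 - (-0.099)^2) = 2.774198 / 0.990199 = 2.801657.
  gamma(1) = phi_1 gamma(0) + c_1 = (-0.099)(2.801657) + (-1.062) = -1.339364.
Therefore gamma(1) = -1.3394 (to 4 decimal places).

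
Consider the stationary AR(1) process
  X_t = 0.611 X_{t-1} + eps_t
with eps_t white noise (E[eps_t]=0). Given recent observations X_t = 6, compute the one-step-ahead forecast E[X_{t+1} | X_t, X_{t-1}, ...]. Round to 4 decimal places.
E[X_{t+1} \mid \mathcal F_t] = 3.6660

For an AR(p) model X_t = c + sum_i phi_i X_{t-i} + eps_t, the
one-step-ahead conditional mean is
  E[X_{t+1} | X_t, ...] = c + sum_i phi_i X_{t+1-i}.
Substitute known values:
  E[X_{t+1} | ...] = (0.611) * (6)
                   = 3.6660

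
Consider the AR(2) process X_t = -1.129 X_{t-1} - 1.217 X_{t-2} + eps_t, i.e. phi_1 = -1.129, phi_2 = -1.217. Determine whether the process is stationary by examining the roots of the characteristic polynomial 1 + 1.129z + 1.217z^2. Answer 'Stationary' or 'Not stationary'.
\text{Not stationary}

The AR(p) characteristic polynomial is P(z) = 1 + 1.129z + 1.217z^2.
Stationarity requires all roots to lie outside the unit circle, i.e. |z| > 1 for every root.
Set 1 + (1.129) z + (1.217) z^2 = 0, i.e. a z^2 + b z + c = 0 with a = 1.217, b = 1.129, c = 1.
Discriminant D = b^2 - 4ac = (1.129)^2 - 4*(1.217)*1 = 1.274641 - (4.868) = -3.593359.
D < 0, so the roots are the complex-conjugate pair z = (-b +/- i sqrt(-D)) / (2a) = -0.4638 +/- 0.7788i.
For a conjugate pair |z|^2 = z * conj(z) = (product of roots) = c/a = 1/(1.217) = 0.821693, so |z| = sqrt(0.821693) = 0.9065 for both roots.
Moduli of all roots: 0.9065, 0.9065.
All moduli strictly greater than 1? No.
Verdict: Not stationary.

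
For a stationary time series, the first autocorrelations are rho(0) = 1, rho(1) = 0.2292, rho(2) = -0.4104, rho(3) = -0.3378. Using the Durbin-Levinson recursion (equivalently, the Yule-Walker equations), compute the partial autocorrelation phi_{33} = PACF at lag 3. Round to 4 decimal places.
\phi_{33} = -0.1189

The PACF at lag k is phi_{kk}, the last component of the solution
to the Yule-Walker system G_k phi = r_k where
  (G_k)_{ij} = rho(|i - j|), (r_k)_i = rho(i), i,j = 1..k.
Equivalently, Durbin-Levinson gives phi_{kk} iteratively:
  phi_{11} = rho(1)
  phi_{kk} = [rho(k) - sum_{j=1..k-1} phi_{k-1,j} rho(k-j)]
            / [1 - sum_{j=1..k-1} phi_{k-1,j} rho(j)],
  phi_{k,j} = phi_{k-1,j} - phi_{kk} phi_{k-1,k-j},  j = 1..k-1.
Step k = 1:
  phi_11 = rho(1) = 0.2292.
Step k = 2:
  phi_22 = [rho(2) - phi_11 rho(1)] / [1 - phi_11 rho(1)] = [-0.4104 - (0.2292)(0.2292)] / [1 - (0.2292)(0.2292)]
         = -0.46293264 / 0.94746736 = -0.4886.
  Update: phi_21 = phi_11 - phi_22 phi_11 = 0.2292 - (-0.4886)(0.2292) = 0.341187.
Step k = 3:
  phi_33 = [rho(3) - phi_21 rho(2) - phi_22 rho(1)] / [1 - phi_21 rho(1) - phi_22 rho(2)]
    numerator   = -0.3378 - (0.341187)(-0.4104) - (-0.4886)(0.2292) = -0.08578966
    denominator = 1 - (0.341187)(0.2292) - (-0.4886)(-0.4104) = 0.72127843
  phi_33 = -0.08578966 / 0.72127843 = -0.1189.
Therefore phi_{33} = -0.1189.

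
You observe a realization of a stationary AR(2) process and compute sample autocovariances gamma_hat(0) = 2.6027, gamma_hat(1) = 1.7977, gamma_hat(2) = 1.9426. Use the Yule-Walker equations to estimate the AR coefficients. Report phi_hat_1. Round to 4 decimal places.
\hat\phi_{1} = 0.3350

The Yule-Walker equations for an AR(p) process read, in matrix form,
  Gamma_p phi = r_p,   with   (Gamma_p)_{ij} = gamma(|i - j|),
                       (r_p)_i = gamma(i),   i,j = 1..p.
Substitute the sample gammas (Toeplitz matrix and right-hand side of size 2):
  Gamma_p = [[2.6027, 1.7977], [1.7977, 2.6027]]
  r_p     = [1.7977, 1.9426]
Written out:
  2.6027 phi_1 + 1.7977 phi_2 = 1.7977
  1.7977 phi_1 + 2.6027 phi_2 = 1.9426
Solve by Cramer's rule:
  det = gamma(0)^2 - gamma(1)^2 = (2.6027)^2 - (1.7977)^2 = 6.77404729 - 3.23172529 = 3.542322
  phi_hat_1 = [gamma(1) gamma(0) - gamma(1) gamma(2)] / det = [(1.7977)(2.6027) - (1.7977)(1.9426)] / 3.542322 = 1.18666177 / 3.542322 = 0.335
  phi_hat_2 = [gamma(0) gamma(2) - gamma(1)^2] / det = [(2.6027)(1.9426) - (1.7977)^2] / 3.542322 = 1.82427973 / 3.542322 = 0.515
So phi_hat = [0.3350, 0.5150].
Therefore phi_hat_1 = 0.3350.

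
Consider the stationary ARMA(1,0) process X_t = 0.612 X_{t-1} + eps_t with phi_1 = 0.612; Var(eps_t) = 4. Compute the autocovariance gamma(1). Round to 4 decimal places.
\gamma(1) = 3.9139

Multiply the model equation by X_{t-k} and take expectations. With theta_0 = psi_0 = 1 and psi_j the MA(infinity) weights, this gives
  gamma(k) - sum_i phi_i gamma(k-i) = c_k,
  c_k = sigma^2 * sum_{j=k..q} theta_j psi_{j-k}   (c_k = 0 for k > q),
using gamma(-m) = gamma(m).
Pure AR (q = 0): c_0 = sigma^2 = 4, c_k = 0 for k >= 1.
Equations for k = 0 and k = 1 (AR order 1):
  gamma(0) = phi_1 gamma(1) + c_0
  gamma(1) = phi_1 gamma(0) + c_1
Substituting the second into the first: gamma(0) (1 - phi_1^2) = c_0 + phi_1 c_1, so
  gamma(0) = c_0 / (1 - phi_1^2) = 4 / (1 - (0.612)^2) = 4 / 0.625456 = 6.395334.
  gamma(1) = phi_1 gamma(0) = (0.612)(6.395334) = 3.913944.
Therefore gamma(1) = 3.9139 (to 4 decimal places).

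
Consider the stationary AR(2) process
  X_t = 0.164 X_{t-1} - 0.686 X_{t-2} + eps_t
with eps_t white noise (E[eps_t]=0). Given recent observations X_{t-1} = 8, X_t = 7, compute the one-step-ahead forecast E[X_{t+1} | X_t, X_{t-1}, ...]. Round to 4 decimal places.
E[X_{t+1} \mid \mathcal F_t] = -4.3400

For an AR(p) model X_t = c + sum_i phi_i X_{t-i} + eps_t, the
one-step-ahead conditional mean is
  E[X_{t+1} | X_t, ...] = c + sum_i phi_i X_{t+1-i}.
Substitute known values:
  E[X_{t+1} | ...] = (0.164) * (7) + (-0.686) * (8)
                   = -4.3400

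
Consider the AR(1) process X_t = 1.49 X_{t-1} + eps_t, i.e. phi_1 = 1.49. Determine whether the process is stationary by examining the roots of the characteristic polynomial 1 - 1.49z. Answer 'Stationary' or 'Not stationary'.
\text{Not stationary}

The AR(p) characteristic polynomial is P(z) = 1 - 1.49z.
Stationarity requires all roots to lie outside the unit circle, i.e. |z| > 1 for every root.
This is linear in z: 1 + (-1.49) z = 0  =>  z = -1/(-1.49) = 0.671141,  |z| = 0.671141.
Moduli of all roots: 0.6711.
All moduli strictly greater than 1? No.
Verdict: Not stationary.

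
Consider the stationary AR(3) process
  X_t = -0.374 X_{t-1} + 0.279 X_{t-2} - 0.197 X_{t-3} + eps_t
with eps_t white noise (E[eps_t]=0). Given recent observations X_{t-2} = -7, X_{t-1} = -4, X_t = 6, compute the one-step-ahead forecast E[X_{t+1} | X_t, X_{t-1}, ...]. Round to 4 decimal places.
E[X_{t+1} \mid \mathcal F_t] = -1.9810

For an AR(p) model X_t = c + sum_i phi_i X_{t-i} + eps_t, the
one-step-ahead conditional mean is
  E[X_{t+1} | X_t, ...] = c + sum_i phi_i X_{t+1-i}.
Substitute known values:
  E[X_{t+1} | ...] = (-0.374) * (6) + (0.279) * (-4) + (-0.197) * (-7)
                   = -1.9810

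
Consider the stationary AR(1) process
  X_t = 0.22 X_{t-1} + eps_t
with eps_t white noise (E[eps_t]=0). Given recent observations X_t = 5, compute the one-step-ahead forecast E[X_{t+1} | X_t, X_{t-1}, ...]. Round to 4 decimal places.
E[X_{t+1} \mid \mathcal F_t] = 1.1000

For an AR(p) model X_t = c + sum_i phi_i X_{t-i} + eps_t, the
one-step-ahead conditional mean is
  E[X_{t+1} | X_t, ...] = c + sum_i phi_i X_{t+1-i}.
Substitute known values:
  E[X_{t+1} | ...] = (0.22) * (5)
                   = 1.1000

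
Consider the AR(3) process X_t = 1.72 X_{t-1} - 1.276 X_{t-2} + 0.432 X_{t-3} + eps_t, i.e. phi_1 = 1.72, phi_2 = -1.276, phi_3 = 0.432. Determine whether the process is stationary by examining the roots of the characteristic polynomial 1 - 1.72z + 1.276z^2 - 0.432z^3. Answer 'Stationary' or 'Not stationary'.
\text{Stationary}

The AR(p) characteristic polynomial is P(z) = 1 - 1.72z + 1.276z^2 - 0.432z^3.
Stationarity requires all roots to lie outside the unit circle, i.e. |z| > 1 for every root.
Degree 3: look for a simple real root z0 first, then factor out (1 - z/z0) and solve the remaining quadratic.
Testing z0 = 1.25: P(1.25) = 1 + (-1.72)(1.25) + (1.276)(1.25)^2 + (-0.432)(1.25)^3
  = 1 + (-2.15) + (1.99375) + (-0.84375) = 0.  So z_0 = 1.25 is a root, |z_0| = 1.25.
Divide out the factor (1 - 0.8 z) = (1 - z/z0) (since 1/z0 = 0.8):
  P(z) = (1 - 0.8 z)(1 + (-0.92) z + (0.54) z^2)
  [check: z-coef -0.92 - (0.8) = -1.72; z^2-coef 0.54 - (0.8)(-0.92) = 1.276; z^3-coef -(0.8)(0.54) = -0.432.]
Remaining roots from the quadratic factor 1 + (-0.92) z + (0.54) z^2:
  Set 1 + (-0.92) z + (0.54) z^2 = 0, i.e. a z^2 + b z + c = 0 with a = 0.54, b = -0.92, c = 1.
  Discriminant D = b^2 - 4ac = (-0.92)^2 - 4*(0.54)*1 = 0.8464 - (2.16) = -1.3136.
  D < 0, so the roots are the complex-conjugate pair z = (-b +/- i sqrt(-D)) / (2a) = 0.8519 +/- 1.0612i.
  For a conjugate pair |z|^2 = z * conj(z) = (product of roots) = c/a = 1/(0.54) = 1.851852, so |z| = sqrt(1.851852) = 1.3608 for both roots.
Moduli of all roots: 1.2500, 1.3608, 1.3608.
All moduli strictly greater than 1? Yes.
Verdict: Stationary.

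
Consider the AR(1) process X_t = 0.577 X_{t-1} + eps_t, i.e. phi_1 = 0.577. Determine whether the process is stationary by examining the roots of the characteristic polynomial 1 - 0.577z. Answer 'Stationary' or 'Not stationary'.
\text{Stationary}

The AR(p) characteristic polynomial is P(z) = 1 - 0.577z.
Stationarity requires all roots to lie outside the unit circle, i.e. |z| > 1 for every root.
This is linear in z: 1 + (-0.577) z = 0  =>  z = -1/(-0.577) = 1.733102,  |z| = 1.733102.
Moduli of all roots: 1.7331.
All moduli strictly greater than 1? Yes.
Verdict: Stationary.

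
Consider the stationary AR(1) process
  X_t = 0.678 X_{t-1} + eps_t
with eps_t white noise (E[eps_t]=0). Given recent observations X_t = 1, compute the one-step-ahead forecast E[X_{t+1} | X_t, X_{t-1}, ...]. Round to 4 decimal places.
E[X_{t+1} \mid \mathcal F_t] = 0.6780

For an AR(p) model X_t = c + sum_i phi_i X_{t-i} + eps_t, the
one-step-ahead conditional mean is
  E[X_{t+1} | X_t, ...] = c + sum_i phi_i X_{t+1-i}.
Substitute known values:
  E[X_{t+1} | ...] = (0.678) * (1)
                   = 0.6780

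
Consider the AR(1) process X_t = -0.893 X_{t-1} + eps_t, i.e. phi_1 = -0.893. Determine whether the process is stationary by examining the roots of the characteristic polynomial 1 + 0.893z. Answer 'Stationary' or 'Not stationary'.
\text{Stationary}

The AR(p) characteristic polynomial is P(z) = 1 + 0.893z.
Stationarity requires all roots to lie outside the unit circle, i.e. |z| > 1 for every root.
This is linear in z: 1 + (0.893) z = 0  =>  z = -1/(0.893) = -1.119821,  |z| = 1.119821.
Moduli of all roots: 1.1198.
All moduli strictly greater than 1? Yes.
Verdict: Stationary.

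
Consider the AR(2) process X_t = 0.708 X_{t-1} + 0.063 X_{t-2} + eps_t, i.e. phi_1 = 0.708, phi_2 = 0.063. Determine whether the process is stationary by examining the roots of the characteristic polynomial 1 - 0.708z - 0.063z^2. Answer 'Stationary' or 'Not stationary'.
\text{Stationary}

The AR(p) characteristic polynomial is P(z) = 1 - 0.708z - 0.063z^2.
Stationarity requires all roots to lie outside the unit circle, i.e. |z| > 1 for every root.
Set 1 + (-0.708) z + (-0.063) z^2 = 0, i.e. a z^2 + b z + c = 0 with a = -0.063, b = -0.708, c = 1.
Discriminant D = b^2 - 4ac = (-0.708)^2 - 4*(-0.063)*1 = 0.501264 - (-0.252) = 0.753264.
D >= 0, so the roots are real: z = (-b +/- sqrt(D)) / (2a) = (0.708 +/- 0.867908) / (-0.126).
  z_1 = (0.708 + 0.867908) / (-0.126) = -12.5072,   |z_1| = 12.5072.
  z_2 = (0.708 - 0.867908) / (-0.126) = 1.2691,   |z_2| = 1.2691.
Moduli of all roots: 12.5072, 1.2691.
All moduli strictly greater than 1? Yes.
Verdict: Stationary.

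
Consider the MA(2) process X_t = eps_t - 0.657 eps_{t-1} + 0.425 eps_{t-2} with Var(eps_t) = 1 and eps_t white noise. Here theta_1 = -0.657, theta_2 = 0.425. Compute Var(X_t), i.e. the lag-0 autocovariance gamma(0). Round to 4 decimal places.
\gamma(0) = 1.6123

For an MA(q) process X_t = eps_t + sum_i theta_i eps_{t-i} with
Var(eps_t) = sigma^2, the variance is
  gamma(0) = sigma^2 * (1 + sum_i theta_i^2).
  sum_i theta_i^2 = (-0.657)^2 + (0.425)^2 = 0.431649 + 0.180625 = 0.612274.
  gamma(0) = 1 * (1 + 0.612274) = 1 * 1.612274 = 1.612274, which rounds to 1.6123.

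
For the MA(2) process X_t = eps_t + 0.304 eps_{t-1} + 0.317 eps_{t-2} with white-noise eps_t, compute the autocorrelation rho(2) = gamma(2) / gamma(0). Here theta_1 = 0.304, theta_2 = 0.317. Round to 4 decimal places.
\rho(2) = 0.2657

For an MA(q) process with theta_0 = 1, the autocovariance is
  gamma(k) = sigma^2 * sum_{i=0..q-k} theta_i * theta_{i+k},
and rho(k) = gamma(k) / gamma(0). Sigma^2 cancels.
  numerator   = (1)*(0.317) = 0.317.
  denominator = (1)^2 + (0.304)^2 + (0.317)^2 = 1.192905.
  rho(2) = 0.317 / 1.192905 = 0.2657.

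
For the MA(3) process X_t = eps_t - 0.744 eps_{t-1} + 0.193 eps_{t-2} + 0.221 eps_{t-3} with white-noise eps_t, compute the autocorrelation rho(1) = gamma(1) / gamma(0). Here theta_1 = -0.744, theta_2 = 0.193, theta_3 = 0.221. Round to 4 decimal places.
\rho(1) = -0.5153

For an MA(q) process with theta_0 = 1, the autocovariance is
  gamma(k) = sigma^2 * sum_{i=0..q-k} theta_i * theta_{i+k},
and rho(k) = gamma(k) / gamma(0). Sigma^2 cancels.
  numerator   = (1)*(-0.744) + (-0.744)*(0.193) + (0.193)*(0.221) = -0.844939.
  denominator = (1)^2 + (-0.744)^2 + (0.193)^2 + (0.221)^2 = 1.639626.
  rho(1) = -0.844939 / 1.639626 = -0.5153.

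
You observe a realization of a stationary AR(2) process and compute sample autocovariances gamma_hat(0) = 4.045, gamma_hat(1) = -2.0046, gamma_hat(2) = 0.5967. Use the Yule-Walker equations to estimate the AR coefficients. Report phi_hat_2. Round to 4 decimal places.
\hat\phi_{2} = -0.1300

The Yule-Walker equations for an AR(p) process read, in matrix form,
  Gamma_p phi = r_p,   with   (Gamma_p)_{ij} = gamma(|i - j|),
                       (r_p)_i = gamma(i),   i,j = 1..p.
Substitute the sample gammas (Toeplitz matrix and right-hand side of size 2):
  Gamma_p = [[4.045, -2.0046], [-2.0046, 4.045]]
  r_p     = [-2.0046, 0.5967]
Written out:
  4.045 phi_1 - 2.0046 phi_2 = -2.0046
  -2.0046 phi_1 + 4.045 phi_2 = 0.5967
Solve by Cramer's rule:
  det = gamma(0)^2 - gamma(1)^2 = (4.045)^2 - (-2.0046)^2 = 16.362025 - 4.01842116 = 12.34360384
  phi_hat_1 = [gamma(1) gamma(0) - gamma(1) gamma(2)] / det = [(-2.0046)(4.045) - (-2.0046)(0.5967)] / 12.34360384 = -6.91246218 / 12.34360384 = -0.56
  phi_hat_2 = [gamma(0) gamma(2) - gamma(1)^2] / det = [(4.045)(0.5967) - (-2.0046)^2] / 12.34360384 = -1.60476966 / 12.34360384 = -0.13
So phi_hat = [-0.5600, -0.1300].
Therefore phi_hat_2 = -0.1300.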